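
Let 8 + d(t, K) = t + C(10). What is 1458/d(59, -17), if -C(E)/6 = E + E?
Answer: -486/23 ≈ -21.130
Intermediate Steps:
C(E) = -12*E (C(E) = -6*(E + E) = -12*E)
d(t, K) = -128 + t (d(t, K) = -8 + (t - 12*10) = -8 + (t - 120) = -8 + (-120 + t) = -128 + t)
1458/d(59, -17) = 1458/(-128 + 59) = 1458/(-69) = 1458*(-1/69) = -486/23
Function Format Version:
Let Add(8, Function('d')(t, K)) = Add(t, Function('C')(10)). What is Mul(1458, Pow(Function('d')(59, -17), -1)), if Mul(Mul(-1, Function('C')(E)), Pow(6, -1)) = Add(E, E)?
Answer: Rational(-486, 23) ≈ -21.130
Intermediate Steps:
Function('C')(E) = Mul(-12, E) (Function('C')(E) = Mul(-6, Add(E, E)) = Mul(-6, Mul(2, E)) = Mul(-12, E))
Function('d')(t, K) = Add(-128, t) (Function('d')(t, K) = Add(-8, Add(t, Mul(-12, 10))) = Add(-8, Add(t, -120)) = Add(-8, Add(-120, t)) = Add(-128, t))
Mul(1458, Pow(Function('d')(59, -17), -1)) = Mul(1458, Pow(Add(-128, 59), -1)) = Mul(1458, Pow(-69, -1)) = Mul(1458, Rational(-1, 69)) = Rational(-486, 23)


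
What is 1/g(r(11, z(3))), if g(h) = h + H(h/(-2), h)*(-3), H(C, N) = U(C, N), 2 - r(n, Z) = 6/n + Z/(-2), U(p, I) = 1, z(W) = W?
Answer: -22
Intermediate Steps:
r(n, Z) = 2 + Z/2 - 6/n (r(n, Z) = 2 - (6/n + Z/(-2)) = 2 - (6/n + Z*(-½)) = 2 - (6/n - Z/2) = 2 + (Z/2 - 6/n) = 2 + Z/2 - 6/n)
H(C, N) = 1
g(h) = -3 + h (g(h) = h + 1*(-3) = h - 3 = -3 + h)
1/g(r(11, z(3))) = 1/(-3 + (2 + (½)*3 - 6/11)) = 1/(-3 + (2 + 3/2 - 6*1/11)) = 1/(-3 + (2 + 3/2 - 6/11)) = 1/(-3 + 65/22) = 1/(-1/22) = -22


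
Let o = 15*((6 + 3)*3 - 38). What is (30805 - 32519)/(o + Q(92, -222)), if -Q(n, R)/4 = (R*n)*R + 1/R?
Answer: 190254/2013171145 ≈ 9.4505e-5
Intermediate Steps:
Q(n, R) = -4/R - 4*n*R² (Q(n, R) = -4*((R*n)*R + 1/R) = -4*(n*R² + 1/R) = -4*(1/R + n*R²) = -4/R - 4*n*R²)
o = -165 (o = 15*(9*3 - 38) = 15*(27 - 38) = 15*(-11) = -165)
(30805 - 32519)/(o + Q(92, -222)) = (30805 - 32519)/(-165 + 4*(-1 - 1*92*(-222)³)/(-222)) = -1714/(-165 + 4*(-1/222)*(-1 - 1*92*(-10941048))) = -1714/(-165 + 4*(-1/222)*(-1 + 1006576416)) = -1714/(-165 + 4*(-1/222)*1006576415) = -1714/(-165 - 2013152830/111) = -1714/(-2013171145/111) = -1714*(-111/2013171145) = 190254/2013171145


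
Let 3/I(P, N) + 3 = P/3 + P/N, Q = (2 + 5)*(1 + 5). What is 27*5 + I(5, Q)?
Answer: 2253/17 ≈ 132.53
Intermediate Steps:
Q = 42 (Q = 7*6 = 42)
I(P, N) = 3/(-3 + P/3 + P/N) (I(P, N) = 3/(-3 + (P/3 + P/N)) = 3/(-3 + P/3 + P/N))
27*5 + I(5, Q) = 27*5 + 9*42/(-9*42 + 3*5 + 42*5) = 135 + 9*42/(-378 + 15 + 210) = 135 + 9*42/(-153) = 135 + 9*42*(-1/153) = 135 - 42/17 = 2253/17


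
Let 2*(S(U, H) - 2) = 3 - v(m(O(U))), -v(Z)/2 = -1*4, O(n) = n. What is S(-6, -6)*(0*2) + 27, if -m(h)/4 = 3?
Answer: 27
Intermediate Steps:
m(h) = -12 (m(h) = -4*3 = -12)
v(Z) = 8 (v(Z) = -(-2)*4 = -2*(-4) = 8)
S(U, H) = -1/2 (S(U, H) = 2 + (3 - 1*8)/2 = 2 + (3 - 8)/2 = 2 + (1/2)*(-5) = 2 - 5/2 = -1/2)
S(-6, -6)*(0*2) + 27 = -0*2 + 27 = -1/2*0 + 27 = 0 + 27 = 27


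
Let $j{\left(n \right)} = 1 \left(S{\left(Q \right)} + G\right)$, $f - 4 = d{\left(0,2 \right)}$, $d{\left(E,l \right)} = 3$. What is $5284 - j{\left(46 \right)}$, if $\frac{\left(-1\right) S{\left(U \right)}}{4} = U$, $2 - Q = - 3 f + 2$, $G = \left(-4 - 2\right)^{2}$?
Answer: $5332$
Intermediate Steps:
$f = 7$ ($f = 4 + 3 = 7$)
$G = 36$ ($G = \left(-6\right)^{2} = 36$)
$Q = 21$ ($Q = 2 - \left(\left(-3\right) 7 + 2\right) = 2 - \left(-21 + 2\right) = 2 - -19 = 2 + 19 = 21$)
$S{\left(U \right)} = - 4 U$
$j{\left(n \right)} = -48$ ($j{\left(n \right)} = 1 \left(\left(-4\right) 21 + 36\right) = 1 \left(-84 + 36\right) = 1 \left(-48\right) = -48$)
$5284 - j{\left(46 \right)} = 5284 - -48 = 5284 + 48 = 5332$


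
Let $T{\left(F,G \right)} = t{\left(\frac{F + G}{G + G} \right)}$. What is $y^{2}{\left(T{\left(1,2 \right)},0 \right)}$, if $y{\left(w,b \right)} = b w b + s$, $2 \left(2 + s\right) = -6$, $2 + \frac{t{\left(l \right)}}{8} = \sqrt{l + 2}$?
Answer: $25$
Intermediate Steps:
$t{\left(l \right)} = -16 + 8 \sqrt{2 + l}$ ($t{\left(l \right)} = -16 + 8 \sqrt{l + 2} = -16 + 8 \sqrt{2 + l}$)
$T{\left(F,G \right)} = -16 + 8 \sqrt{2 + \frac{F + G}{2 G}}$ ($T{\left(F,G \right)} = -16 + 8 \sqrt{2 + \frac{F + G}{G + G}} = -16 + 8 \sqrt{2 + \frac{F + G}{2 G}}$)
$s = -5$ ($s = -2 + \frac{1}{2} \left(-6\right) = -2 - 3 = -5$)
$y{\left(w,b \right)} = -5 + w b^{2}$ ($y{\left(w,b \right)} = b w b - 5 = w b^{2} - 5 = -5 + w b^{2}$)
$y^{2}{\left(T{\left(1,2 \right)},0 \right)} = \left(-5 + \left(-16 + 4 \sqrt{10 + 2 \cdot 1 \cdot \frac{1}{2}}\right) 0^{2}\right)^{2} = \left(-5 + \left(-16 + 4 \sqrt{10 + 2 \cdot 1 \cdot \frac{1}{2}}\right) 0\right)^{2} = \left(-5 + \left(-16 + 4 \sqrt{10 + 1}\right) 0\right)^{2} = \left(-5 + \left(-16 + 4 \sqrt{11}\right) 0\right)^{2} = \left(-5 + 0\right)^{2} = \left(-5\right)^{2} = 25$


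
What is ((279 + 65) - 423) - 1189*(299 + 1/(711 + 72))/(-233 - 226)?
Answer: 8619791/12393 ≈ 695.54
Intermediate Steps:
((279 + 65) - 423) - 1189*(299 + 1/(711 + 72))/(-233 - 226) = (344 - 423) - 1189*(299 + 1/783)/(-459) = -79 - 1189*(299 + 1/783)*(-1)/459 = -79 - 9598838*(-1)/(27*459) = -79 - 1189*(-234118/359397) = -79 + 9598838/12393 = 8619791/12393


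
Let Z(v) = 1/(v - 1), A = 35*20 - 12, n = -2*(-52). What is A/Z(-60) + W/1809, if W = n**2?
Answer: -75909296/1809 ≈ -41962.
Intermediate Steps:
n = 104
A = 688 (A = 700 - 12 = 688)
W = 10816 (W = 104**2 = 10816)
Z(v) = 1/(-1 + v)
A/Z(-60) + W/1809 = 688/(1/(-1 - 60)) + 10816/1809 = 688/(1/(-61)) + 10816*(1/1809) = 688/(-1/61) + 10816/1809 = 688*(-61) + 10816/1809 = -41968 + 10816/1809 = -75909296/1809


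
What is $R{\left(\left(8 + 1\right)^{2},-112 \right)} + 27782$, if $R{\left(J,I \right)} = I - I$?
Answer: $27782$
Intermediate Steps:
$R{\left(J,I \right)} = 0$
$R{\left(\left(8 + 1\right)^{2},-112 \right)} + 27782 = 0 + 27782 = 27782$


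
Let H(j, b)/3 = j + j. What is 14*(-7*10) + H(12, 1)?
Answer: -908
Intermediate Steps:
H(j, b) = 6*j (H(j, b) = 3*(j + j) = 3*(2*j) = 6*j)
14*(-7*10) + H(12, 1) = 14*(-7*10) + 6*12 = 14*(-70) + 72 = -980 + 72 = -908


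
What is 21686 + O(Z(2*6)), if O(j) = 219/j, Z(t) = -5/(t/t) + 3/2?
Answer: 151364/7 ≈ 21623.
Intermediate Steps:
Z(t) = -7/2 (Z(t) = -5/1 + 3*(½) = -5*1 + 3/2 = -5 + 3/2 = -7/2)
21686 + O(Z(2*6)) = 21686 + 219/(-7/2) = 21686 + 219*(-2/7) = 21686 - 438/7 = 151364/7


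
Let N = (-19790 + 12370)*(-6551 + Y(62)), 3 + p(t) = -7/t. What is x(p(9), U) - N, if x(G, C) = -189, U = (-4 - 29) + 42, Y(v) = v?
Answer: -48148569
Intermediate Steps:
U = 9 (U = -33 + 42 = 9)
p(t) = -3 - 7/t
N = 48148380 (N = (-19790 + 12370)*(-6551 + 62) = -7420*(-6489) = 48148380)
x(p(9), U) - N = -189 - 1*48148380 = -189 - 48148380 = -48148569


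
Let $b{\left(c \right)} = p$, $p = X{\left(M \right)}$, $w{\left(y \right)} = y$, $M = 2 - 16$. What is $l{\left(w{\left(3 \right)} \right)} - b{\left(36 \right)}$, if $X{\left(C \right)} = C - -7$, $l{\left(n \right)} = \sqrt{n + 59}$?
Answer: $7 + \sqrt{62} \approx 14.874$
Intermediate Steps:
$M = -14$ ($M = 2 - 16 = -14$)
$l{\left(n \right)} = \sqrt{59 + n}$
$X{\left(C \right)} = 7 + C$ ($X{\left(C \right)} = C + 7 = 7 + C$)
$p = -7$ ($p = 7 - 14 = -7$)
$b{\left(c \right)} = -7$
$l{\left(w{\left(3 \right)} \right)} - b{\left(36 \right)} = \sqrt{59 + 3} - -7 = \sqrt{62} + 7 = 7 + \sqrt{62}$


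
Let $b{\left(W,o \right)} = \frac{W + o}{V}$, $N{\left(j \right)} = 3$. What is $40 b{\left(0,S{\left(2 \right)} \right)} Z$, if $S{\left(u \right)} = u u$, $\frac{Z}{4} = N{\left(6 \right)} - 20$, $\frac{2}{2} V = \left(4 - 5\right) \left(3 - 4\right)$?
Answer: $-10880$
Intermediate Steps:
$V = 1$ ($V = \left(4 - 5\right) \left(3 - 4\right) = - (3 - 4) = \left(-1\right) \left(-1\right) = 1$)
$Z = -68$ ($Z = 4 \left(3 - 20\right) = 4 \left(-17\right) = -68$)
$S{\left(u \right)} = u^{2}$
$b{\left(W,o \right)} = W + o$ ($b{\left(W,o \right)} = \frac{W + o}{1} = \left(W + o\right) 1 = W + o$)
$40 b{\left(0,S{\left(2 \right)} \right)} Z = 40 \left(0 + 2^{2}\right) \left(-68\right) = 40 \left(0 + 4\right) \left(-68\right) = 40 \cdot 4 \left(-68\right) = 160 \left(-68\right) = -10880$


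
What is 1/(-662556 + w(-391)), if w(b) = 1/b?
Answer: -391/259059397 ≈ -1.5093e-6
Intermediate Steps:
1/(-662556 + w(-391)) = 1/(-662556 + 1/(-391)) = 1/(-662556 - 1/391) = 1/(-259059397/391) = -391/259059397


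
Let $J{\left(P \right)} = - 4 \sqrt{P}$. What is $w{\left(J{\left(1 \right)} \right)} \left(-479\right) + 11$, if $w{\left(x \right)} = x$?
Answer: $1927$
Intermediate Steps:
$w{\left(J{\left(1 \right)} \right)} \left(-479\right) + 11 = - 4 \sqrt{1} \left(-479\right) + 11 = \left(-4\right) 1 \left(-479\right) + 11 = \left(-4\right) \left(-479\right) + 11 = 1916 + 11 = 1927$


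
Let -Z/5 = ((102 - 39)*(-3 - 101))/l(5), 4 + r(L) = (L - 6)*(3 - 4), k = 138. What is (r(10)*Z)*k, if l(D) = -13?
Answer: 2782080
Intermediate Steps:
r(L) = 2 - L (r(L) = -4 + (L - 6)*(3 - 4) = -4 + (-6 + L)*(-1) = -4 + (6 - L) = 2 - L)
Z = -2520 (Z = -5*(102 - 39)*(-3 - 101)/(-13) = -5*63*(-104)*(-1)/13 = -(-32760)*(-1)/13 = -5*504 = -2520)
(r(10)*Z)*k = ((2 - 1*10)*(-2520))*138 = ((2 - 10)*(-2520))*138 = -8*(-2520)*138 = 20160*138 = 2782080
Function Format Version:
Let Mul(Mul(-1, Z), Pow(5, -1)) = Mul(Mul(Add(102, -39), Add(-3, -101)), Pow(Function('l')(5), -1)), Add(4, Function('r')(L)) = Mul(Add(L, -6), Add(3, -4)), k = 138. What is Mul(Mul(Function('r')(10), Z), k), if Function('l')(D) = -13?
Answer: 2782080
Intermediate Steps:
Function('r')(L) = Add(2, Mul(-1, L)) (Function('r')(L) = Add(-4, Mul(Add(L, -6), Add(3, -4))) = Add(-4, Mul(Add(-6, L), -1)) = Add(-4, Add(6, Mul(-1, L))) = Add(2, Mul(-1, L)))
Z = -2520 (Z = Mul(-5, Mul(Mul(Add(102, -39), Add(-3, -101)), Pow(-13, -1))) = Mul(-5, Mul(Mul(63, -104), Rational(-1, 13))) = Mul(-5, Mul(-6552, Rational(-1, 13))) = Mul(-5, 504) = -2520)
Mul(Mul(Function('r')(10), Z), k) = Mul(Mul(Add(2, Mul(-1, 10)), -2520), 138) = Mul(Mul(Add(2, -10), -2520), 138) = Mul(Mul(-8, -2520), 138) = Mul(20160, 138) = 2782080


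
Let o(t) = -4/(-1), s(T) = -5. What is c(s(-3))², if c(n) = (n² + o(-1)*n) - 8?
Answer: 9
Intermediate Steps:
o(t) = 4 (o(t) = -4*(-1) = 4)
c(n) = -8 + n² + 4*n (c(n) = (n² + 4*n) - 8 = -8 + n² + 4*n)
c(s(-3))² = (-8 + (-5)² + 4*(-5))² = (-8 + 25 - 20)² = (-3)² = 9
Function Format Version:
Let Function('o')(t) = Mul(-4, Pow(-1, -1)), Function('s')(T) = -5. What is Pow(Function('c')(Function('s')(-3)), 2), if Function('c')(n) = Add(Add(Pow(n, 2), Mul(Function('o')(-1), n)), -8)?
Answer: 9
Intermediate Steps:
Function('o')(t) = 4 (Function('o')(t) = Mul(-4, -1) = 4)
Function('c')(n) = Add(-8, Pow(n, 2), Mul(4, n)) (Function('c')(n) = Add(Add(Pow(n, 2), Mul(4, n)), -8) = Add(-8, Pow(n, 2), Mul(4, n)))
Pow(Function('c')(Function('s')(-3)), 2) = Pow(Add(-8, Pow(-5, 2), Mul(4, -5)), 2) = Pow(Add(-8, 25, -20), 2) = Pow(-3, 2) = 9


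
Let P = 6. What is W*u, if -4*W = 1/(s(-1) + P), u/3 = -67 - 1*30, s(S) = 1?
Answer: 291/28 ≈ 10.393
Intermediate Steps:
u = -291 (u = 3*(-67 - 1*30) = 3*(-67 - 30) = 3*(-97) = -291)
W = -1/28 (W = -1/(4*(1 + 6)) = -¼/7 = -¼*⅐ = -1/28 ≈ -0.035714)
W*u = -1/28*(-291) = 291/28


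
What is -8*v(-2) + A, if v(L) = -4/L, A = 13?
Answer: -3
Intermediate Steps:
-8*v(-2) + A = -(-32)/(-2) + 13 = -(-32)*(-1)/2 + 13 = -8*2 + 13 = -16 + 13 = -3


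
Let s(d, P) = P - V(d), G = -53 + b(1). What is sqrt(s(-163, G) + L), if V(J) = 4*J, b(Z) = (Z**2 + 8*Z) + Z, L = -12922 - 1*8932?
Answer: I*sqrt(21245) ≈ 145.76*I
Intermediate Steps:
L = -21854 (L = -12922 - 8932 = -21854)
b(Z) = Z**2 + 9*Z
G = -43 (G = -53 + 1*(9 + 1) = -53 + 1*10 = -53 + 10 = -43)
s(d, P) = P - 4*d
sqrt(s(-163, G) + L) = sqrt((-43 - 4*(-163)) - 21854) = sqrt((-43 + 652) - 21854) = sqrt(609 - 21854) = sqrt(-21245) = I*sqrt(21245)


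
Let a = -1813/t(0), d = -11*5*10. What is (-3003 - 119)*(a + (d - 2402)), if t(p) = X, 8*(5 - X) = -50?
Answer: 437367224/45 ≈ 9.7193e+6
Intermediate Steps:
X = 45/4 (X = 5 - 1/8*(-50) = 5 + 25/4 = 45/4 ≈ 11.250)
d = -550 (d = -55*10 = -550)
t(p) = 45/4
a = -7252/45 (a = -1813/45/4 = -1813*4/45 = -7252/45 ≈ -161.16)
(-3003 - 119)*(a + (d - 2402)) = (-3003 - 119)*(-7252/45 + (-550 - 2402)) = -3122*(-7252/45 - 2952) = -3122*(-140092/45) = 437367224/45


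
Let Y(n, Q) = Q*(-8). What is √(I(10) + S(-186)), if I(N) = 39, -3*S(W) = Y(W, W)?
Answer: I*√457 ≈ 21.378*I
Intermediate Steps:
Y(n, Q) = -8*Q
S(W) = 8*W/3 (S(W) = -(-8)*W/3 = 8*W/3)
√(I(10) + S(-186)) = √(39 + (8/3)*(-186)) = √(39 - 496) = √(-457) = I*√457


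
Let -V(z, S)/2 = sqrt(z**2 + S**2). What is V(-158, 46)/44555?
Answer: -4*sqrt(6770)/44555 ≈ -0.0073868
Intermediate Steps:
V(z, S) = -2*sqrt(S**2 + z**2) (V(z, S) = -2*sqrt(z**2 + S**2) = -2*sqrt(S**2 + z**2))
V(-158, 46)/44555 = -2*sqrt(46**2 + (-158)**2)/44555 = -2*sqrt(2116 + 24964)*(1/44555) = -4*sqrt(6770)*(1/44555) = -4*sqrt(6770)/44555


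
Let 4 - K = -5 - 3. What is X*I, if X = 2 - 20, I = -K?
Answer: 216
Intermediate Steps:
K = 12 (K = 4 - (-5 - 3) = 4 - 1*(-8) = 4 + 8 = 12)
I = -12 (I = -1*12 = -12)
X = -18
X*I = -18*(-12) = 216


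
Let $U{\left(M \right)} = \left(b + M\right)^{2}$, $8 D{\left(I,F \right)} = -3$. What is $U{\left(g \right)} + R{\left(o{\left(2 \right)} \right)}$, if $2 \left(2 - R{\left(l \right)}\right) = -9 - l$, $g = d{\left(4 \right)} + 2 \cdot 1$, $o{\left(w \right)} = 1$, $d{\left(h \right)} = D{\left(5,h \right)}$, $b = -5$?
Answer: $\frac{1177}{64} \approx 18.391$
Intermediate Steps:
$D{\left(I,F \right)} = - \frac{3}{8}$ ($D{\left(I,F \right)} = \frac{1}{8} \left(-3\right) = - \frac{3}{8}$)
$d{\left(h \right)} = - \frac{3}{8}$
$g = \frac{13}{8}$ ($g = - \frac{3}{8} + 2 \cdot 1 = - \frac{3}{8} + 2 = \frac{13}{8} \approx 1.625$)
$U{\left(M \right)} = \left(-5 + M\right)^{2}$
$R{\left(l \right)} = \frac{13}{2} + \frac{l}{2}$ ($R{\left(l \right)} = 2 - \frac{-9 - l}{2} = 2 + \left(\frac{9}{2} + \frac{l}{2}\right) = \frac{13}{2} + \frac{l}{2}$)
$U{\left(g \right)} + R{\left(o{\left(2 \right)} \right)} = \left(-5 + \frac{13}{8}\right)^{2} + \left(\frac{13}{2} + \frac{1}{2} \cdot 1\right) = \left(- \frac{27}{8}\right)^{2} + \left(\frac{13}{2} + \frac{1}{2}\right) = \frac{729}{64} + 7 = \frac{1177}{64}$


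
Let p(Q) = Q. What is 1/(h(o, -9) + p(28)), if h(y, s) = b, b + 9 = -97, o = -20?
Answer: -1/78 ≈ -0.012821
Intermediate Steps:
b = -106 (b = -9 - 97 = -106)
h(y, s) = -106
1/(h(o, -9) + p(28)) = 1/(-106 + 28) = 1/(-78) = -1/78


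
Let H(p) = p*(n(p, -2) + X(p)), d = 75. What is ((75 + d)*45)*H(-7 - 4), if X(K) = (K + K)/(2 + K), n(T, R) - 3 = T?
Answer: 412500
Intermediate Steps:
n(T, R) = 3 + T
X(K) = 2*K/(2 + K) (X(K) = (2*K)/(2 + K) = 2*K/(2 + K))
H(p) = p*(3 + p + 2*p/(2 + p)) (H(p) = p*((3 + p) + 2*p/(2 + p)) = p*(3 + p + 2*p/(2 + p)))
((75 + d)*45)*H(-7 - 4) = ((75 + 75)*45)*((-7 - 4)*(6 + (-7 - 4)**2 + 7*(-7 - 4))/(2 + (-7 - 4))) = (150*45)*(-11*(6 + (-11)**2 + 7*(-11))/(2 - 11)) = 6750*(-11*(6 + 121 - 77)/(-9)) = 6750*(-11*(-1/9)*50) = 6750*(550/9) = 412500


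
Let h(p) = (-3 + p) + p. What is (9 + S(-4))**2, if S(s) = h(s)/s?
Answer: 2209/16 ≈ 138.06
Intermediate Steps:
h(p) = -3 + 2*p
S(s) = (-3 + 2*s)/s
(9 + S(-4))**2 = (9 + (2 - 3/(-4)))**2 = (9 + (2 - 3*(-1/4)))**2 = (9 + (2 + 3/4))**2 = (9 + 11/4)**2 = (47/4)**2 = 2209/16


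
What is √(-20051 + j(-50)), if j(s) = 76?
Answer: 5*I*√799 ≈ 141.33*I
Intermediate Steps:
√(-20051 + j(-50)) = √(-20051 + 76) = √(-19975) = 5*I*√799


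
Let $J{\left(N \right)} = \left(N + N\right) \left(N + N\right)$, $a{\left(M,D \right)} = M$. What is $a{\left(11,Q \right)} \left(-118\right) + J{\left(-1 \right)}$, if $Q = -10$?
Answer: $-1294$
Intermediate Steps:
$J{\left(N \right)} = 4 N^{2}$ ($J{\left(N \right)} = 2 N 2 N = 4 N^{2}$)
$a{\left(11,Q \right)} \left(-118\right) + J{\left(-1 \right)} = 11 \left(-118\right) + 4 \left(-1\right)^{2} = -1298 + 4 \cdot 1 = -1298 + 4 = -1294$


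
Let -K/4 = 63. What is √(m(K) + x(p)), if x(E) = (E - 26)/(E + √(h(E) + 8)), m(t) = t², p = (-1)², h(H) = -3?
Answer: √(63479 + 63504*√5)/√(1 + √5) ≈ 251.98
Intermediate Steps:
K = -252 (K = -4*63 = -252)
p = 1
x(E) = (-26 + E)/(E + √5) (x(E) = (E - 26)/(E + √(-3 + 8)) = (-26 + E)/(E + √5))
√(m(K) + x(p)) = √((-252)² + (-26 + 1)/(1 + √5)) = √(63504 - 25/(1 + √5))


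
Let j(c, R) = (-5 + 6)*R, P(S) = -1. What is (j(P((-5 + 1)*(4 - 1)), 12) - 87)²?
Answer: 5625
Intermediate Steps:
j(c, R) = R (j(c, R) = 1*R = R)
(j(P((-5 + 1)*(4 - 1)), 12) - 87)² = (12 - 87)² = (-75)² = 5625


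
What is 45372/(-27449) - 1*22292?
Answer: -611938480/27449 ≈ -22294.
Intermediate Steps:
45372/(-27449) - 1*22292 = 45372*(-1/27449) - 22292 = -45372/27449 - 22292 = -611938480/27449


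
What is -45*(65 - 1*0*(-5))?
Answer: -2925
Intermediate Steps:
-45*(65 - 1*0*(-5)) = -45*(65 + 0*(-5)) = -45*(65 + 0) = -45*65 = -2925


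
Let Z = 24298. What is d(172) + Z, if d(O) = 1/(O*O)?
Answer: 718832033/29584 ≈ 24298.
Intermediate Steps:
d(O) = O**(-2) (d(O) = 1/(O**2) = O**(-2))
d(172) + Z = 172**(-2) + 24298 = 1/29584 + 24298 = 718832033/29584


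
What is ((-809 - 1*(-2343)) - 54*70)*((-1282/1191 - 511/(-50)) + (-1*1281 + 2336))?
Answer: -71164230373/29775 ≈ -2.3901e+6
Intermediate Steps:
((-809 - 1*(-2343)) - 54*70)*((-1282/1191 - 511/(-50)) + (-1*1281 + 2336)) = ((-809 + 2343) - 3780)*((-1282*1/1191 - 511*(-1/50)) + (-1281 + 2336)) = (1534 - 3780)*((-1282/1191 + 511/50) + 1055) = -2246*(544501/59550 + 1055) = -2246*63369751/59550 = -71164230373/29775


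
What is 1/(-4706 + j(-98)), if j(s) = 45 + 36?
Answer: -1/4625 ≈ -0.00021622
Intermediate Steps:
j(s) = 81
1/(-4706 + j(-98)) = 1/(-4706 + 81) = 1/(-4625) = -1/4625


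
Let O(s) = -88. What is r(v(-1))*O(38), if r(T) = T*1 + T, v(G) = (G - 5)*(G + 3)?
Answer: 2112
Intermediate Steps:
v(G) = (-5 + G)*(3 + G)
r(T) = 2*T (r(T) = T + T = 2*T)
r(v(-1))*O(38) = (2*(-15 + (-1)² - 2*(-1)))*(-88) = (2*(-15 + 1 + 2))*(-88) = (2*(-12))*(-88) = -24*(-88) = 2112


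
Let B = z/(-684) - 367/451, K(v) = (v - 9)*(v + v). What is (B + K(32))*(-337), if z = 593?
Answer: -152853082249/308484 ≈ -4.9550e+5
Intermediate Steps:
K(v) = 2*v*(-9 + v) (K(v) = (-9 + v)*(2*v) = 2*v*(-9 + v))
B = -518471/308484 (B = 593/(-684) - 367/451 = 593*(-1/684) - 367*1/451 = -593/684 - 367/451 = -518471/308484 ≈ -1.6807)
(B + K(32))*(-337) = (-518471/308484 + 2*32*(-9 + 32))*(-337) = (-518471/308484 + 2*32*23)*(-337) = (-518471/308484 + 1472)*(-337) = (453569977/308484)*(-337) = -152853082249/308484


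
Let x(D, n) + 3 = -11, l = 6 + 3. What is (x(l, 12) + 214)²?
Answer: 40000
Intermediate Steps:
l = 9
x(D, n) = -14 (x(D, n) = -3 - 11 = -14)
(x(l, 12) + 214)² = (-14 + 214)² = 200² = 40000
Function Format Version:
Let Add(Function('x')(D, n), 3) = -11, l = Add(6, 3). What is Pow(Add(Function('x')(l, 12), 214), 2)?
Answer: 40000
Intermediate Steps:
l = 9
Function('x')(D, n) = -14 (Function('x')(D, n) = Add(-3, -11) = -14)
Pow(Add(Function('x')(l, 12), 214), 2) = Pow(Add(-14, 214), 2) = Pow(200, 2) = 40000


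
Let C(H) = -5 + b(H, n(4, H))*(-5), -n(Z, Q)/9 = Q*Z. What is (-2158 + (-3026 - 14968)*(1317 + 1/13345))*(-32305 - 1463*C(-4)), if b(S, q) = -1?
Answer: 2043484655602754/2669 ≈ 7.6564e+11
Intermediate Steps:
n(Z, Q) = -9*Q*Z
C(H) = 0 (C(H) = -5 - 1*(-5) = -5 + 5 = 0)
(-2158 + (-3026 - 14968)*(1317 + 1/13345))*(-32305 - 1463*C(-4)) = (-2158 + (-3026 - 14968)*(1317 + 1/13345))*(-32305 - 1463*0) = (-2158 - 17994*(1317 + 1/13345))*(-32305 + 0) = (-2158 - 17994*17575366/13345)*(-32305) = (-2158 - 316251135804/13345)*(-32305) = -316279934314/13345*(-32305) = 2043484655602754/2669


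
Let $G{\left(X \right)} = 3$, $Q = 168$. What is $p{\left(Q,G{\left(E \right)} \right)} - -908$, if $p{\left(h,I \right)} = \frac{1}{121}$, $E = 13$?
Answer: $\frac{109869}{121} \approx 908.01$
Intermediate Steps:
$p{\left(h,I \right)} = \frac{1}{121}$
$p{\left(Q,G{\left(E \right)} \right)} - -908 = \frac{1}{121} - -908 = \frac{1}{121} + 908 = \frac{109869}{121}$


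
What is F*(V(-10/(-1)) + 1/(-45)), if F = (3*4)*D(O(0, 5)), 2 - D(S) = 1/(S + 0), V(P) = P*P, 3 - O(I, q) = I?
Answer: 17996/9 ≈ 1999.6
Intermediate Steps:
O(I, q) = 3 - I
V(P) = P²
D(S) = 2 - 1/S (D(S) = 2 - 1/(S + 0) = 2 - 1/S)
F = 20 (F = (3*4)*(2 - 1/(3 - 1*0)) = 12*(2 - 1/(3 + 0)) = 12*(2 - 1/3) = 12*(2 - 1*⅓) = 12*(2 - ⅓) = 12*(5/3) = 20)
F*(V(-10/(-1)) + 1/(-45)) = 20*((-10/(-1))² + 1/(-45)) = 20*((-10*(-1))² - 1/45) = 20*(10² - 1/45) = 20*(100 - 1/45) = 20*(4499/45) = 17996/9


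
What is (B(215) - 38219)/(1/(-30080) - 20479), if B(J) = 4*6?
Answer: 1148905600/616008321 ≈ 1.8651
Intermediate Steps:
B(J) = 24
(B(215) - 38219)/(1/(-30080) - 20479) = (24 - 38219)/(1/(-30080) - 20479) = -38195/(-1/30080 - 20479) = -38195/(-616008321/30080) = -38195*(-30080/616008321) = 1148905600/616008321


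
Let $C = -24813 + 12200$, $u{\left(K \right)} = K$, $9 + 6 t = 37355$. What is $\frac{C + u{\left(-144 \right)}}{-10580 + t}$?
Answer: $\frac{38271}{13067} \approx 2.9288$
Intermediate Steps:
$t = \frac{18673}{3}$ ($t = - \frac{3}{2} + \frac{1}{6} \cdot 37355 = - \frac{3}{2} + \frac{37355}{6} = \frac{18673}{3} \approx 6224.3$)
$C = -12613$
$\frac{C + u{\left(-144 \right)}}{-10580 + t} = \frac{-12613 - 144}{-10580 + \frac{18673}{3}} = - \frac{12757}{- \frac{13067}{3}} = \left(-12757\right) \left(- \frac{3}{13067}\right) = \frac{38271}{13067}$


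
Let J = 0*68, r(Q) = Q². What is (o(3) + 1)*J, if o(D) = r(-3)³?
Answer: 0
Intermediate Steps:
J = 0
o(D) = 729 (o(D) = ((-3)²)³ = 9³ = 729)
(o(3) + 1)*J = (729 + 1)*0 = 730*0 = 0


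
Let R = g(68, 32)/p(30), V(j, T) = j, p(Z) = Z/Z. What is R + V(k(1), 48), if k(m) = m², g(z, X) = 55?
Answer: 56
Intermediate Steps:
p(Z) = 1
R = 55 (R = 55/1 = 55*1 = 55)
R + V(k(1), 48) = 55 + 1² = 55 + 1 = 56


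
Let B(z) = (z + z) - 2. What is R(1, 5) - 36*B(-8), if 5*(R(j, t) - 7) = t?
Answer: 656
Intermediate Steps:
R(j, t) = 7 + t/5
B(z) = -2 + 2*z (B(z) = 2*z - 2 = -2 + 2*z)
R(1, 5) - 36*B(-8) = (7 + (1/5)*5) - 36*(-2 + 2*(-8)) = (7 + 1) - 36*(-2 - 16) = 8 - 36*(-18) = 8 + 648 = 656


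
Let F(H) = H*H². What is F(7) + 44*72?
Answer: 3511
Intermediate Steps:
F(H) = H³
F(7) + 44*72 = 7³ + 44*72 = 343 + 3168 = 3511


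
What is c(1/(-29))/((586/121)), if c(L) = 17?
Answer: 2057/586 ≈ 3.5102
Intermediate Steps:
c(1/(-29))/((586/121)) = 17/((586/121)) = 17/((586*(1/121))) = 17/(586/121) = 17*(121/586) = 2057/586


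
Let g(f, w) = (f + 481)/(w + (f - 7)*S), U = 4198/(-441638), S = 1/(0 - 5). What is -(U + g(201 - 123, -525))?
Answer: 622848009/595328024 ≈ 1.0462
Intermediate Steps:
S = -⅕ (S = 1/(-5) = -⅕ ≈ -0.20000)
U = -2099/220819 (U = 4198*(-1/441638) = -2099/220819 ≈ -0.0095055)
g(f, w) = (481 + f)/(7/5 + w - f/5) (g(f, w) = (f + 481)/(w + (f - 7)*(-⅕)) = (481 + f)/(w + (-7 + f)*(-⅕)) = (481 + f)/(w + (7/5 - f/5)) = (481 + f)/(7/5 + w - f/5))
-(U + g(201 - 123, -525)) = -(-2099/220819 + 5*(481 + (201 - 123))/(7 - (201 - 123) + 5*(-525))) = -(-2099/220819 + 5*(481 + 78)/(7 - 1*78 - 2625)) = -(-2099/220819 + 5*559/(7 - 78 - 2625)) = -(-2099/220819 + 5*559/(-2696)) = -(-2099/220819 + 5*(-1/2696)*559) = -(-2099/220819 - 2795/2696) = -1*(-622848009/595328024) = 622848009/595328024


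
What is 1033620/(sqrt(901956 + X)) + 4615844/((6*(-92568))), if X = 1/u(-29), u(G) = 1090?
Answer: -1153961/138852 + 1033620*sqrt(1071613924690)/983132041 ≈ 1080.0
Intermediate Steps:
X = 1/1090 ≈ 0.00091743
1033620/(sqrt(901956 + X)) + 4615844/((6*(-92568))) = 1033620/(sqrt(901956 + 1/1090)) + 4615844/((6*(-92568))) = 1033620/(sqrt(983132041/1090)) + 4615844/(-555408) = 1033620/((sqrt(1071613924690)/1090)) + 4615844*(-1/555408) = 1033620*(sqrt(1071613924690)/983132041) - 1153961/138852 = 1033620*sqrt(1071613924690)/983132041 - 1153961/138852 = -1153961/138852 + 1033620*sqrt(1071613924690)/983132041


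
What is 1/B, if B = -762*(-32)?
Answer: 1/24384 ≈ 4.1010e-5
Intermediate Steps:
B = 24384
1/B = 1/24384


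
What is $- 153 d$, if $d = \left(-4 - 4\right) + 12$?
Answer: $-612$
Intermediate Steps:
$d = 4$ ($d = -8 + 12 = 4$)
$- 153 d = \left(-153\right) 4 = -612$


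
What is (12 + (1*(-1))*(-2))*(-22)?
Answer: -308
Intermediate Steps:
(12 + (1*(-1))*(-2))*(-22) = (12 - 1*(-2))*(-22) = (12 + 2)*(-22) = 14*(-22) = -308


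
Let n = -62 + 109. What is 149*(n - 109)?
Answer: -9238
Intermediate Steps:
n = 47
149*(n - 109) = 149*(47 - 109) = 149*(-62) = -9238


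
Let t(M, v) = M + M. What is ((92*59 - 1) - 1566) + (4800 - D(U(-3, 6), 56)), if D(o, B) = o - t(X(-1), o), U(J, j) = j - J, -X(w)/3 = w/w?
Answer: 8646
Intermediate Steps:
X(w) = -3 (X(w) = -3*w/w = -3*1 = -3)
t(M, v) = 2*M
D(o, B) = 6 + o (D(o, B) = o - 2*(-3) = o - 1*(-6) = o + 6 = 6 + o)
((92*59 - 1) - 1566) + (4800 - D(U(-3, 6), 56)) = ((92*59 - 1) - 1566) + (4800 - (6 + (6 - 1*(-3)))) = ((5428 - 1) - 1566) + (4800 - (6 + (6 + 3))) = (5427 - 1566) + (4800 - (6 + 9)) = 3861 + (4800 - 1*15) = 3861 + (4800 - 15) = 3861 + 4785 = 8646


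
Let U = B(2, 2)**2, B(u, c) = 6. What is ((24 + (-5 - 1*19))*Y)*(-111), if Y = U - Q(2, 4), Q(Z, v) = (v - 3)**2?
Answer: 0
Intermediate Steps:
Q(Z, v) = (-3 + v)**2
U = 36 (U = 6**2 = 36)
Y = 35 (Y = 36 - (-3 + 4)**2 = 36 - 1*1**2 = 36 - 1*1 = 36 - 1 = 35)
((24 + (-5 - 1*19))*Y)*(-111) = ((24 + (-5 - 1*19))*35)*(-111) = ((24 + (-5 - 19))*35)*(-111) = ((24 - 24)*35)*(-111) = (0*35)*(-111) = 0*(-111) = 0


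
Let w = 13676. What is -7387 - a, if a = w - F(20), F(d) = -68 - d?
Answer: -21151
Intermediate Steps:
a = 13764 (a = 13676 - (-68 - 1*20) = 13676 - (-68 - 20) = 13676 - 1*(-88) = 13676 + 88 = 13764)
-7387 - a = -7387 - 1*13764 = -7387 - 13764 = -21151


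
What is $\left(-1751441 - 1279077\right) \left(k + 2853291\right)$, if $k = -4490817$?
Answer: $4962552018468$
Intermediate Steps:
$\left(-1751441 - 1279077\right) \left(k + 2853291\right) = \left(-1751441 - 1279077\right) \left(-4490817 + 2853291\right) = \left(-3030518\right) \left(-1637526\right) = 4962552018468$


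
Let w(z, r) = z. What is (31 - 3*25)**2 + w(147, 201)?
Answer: 2083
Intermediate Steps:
(31 - 3*25)**2 + w(147, 201) = (31 - 3*25)**2 + 147 = (31 - 75)**2 + 147 = (-44)**2 + 147 = 1936 + 147 = 2083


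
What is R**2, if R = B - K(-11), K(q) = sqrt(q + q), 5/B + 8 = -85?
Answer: -190253/8649 + 10*I*sqrt(22)/93 ≈ -21.997 + 0.50435*I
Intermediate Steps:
B = -5/93 (B = 5/(-8 - 85) = 5/(-93) = 5*(-1/93) = -5/93 ≈ -0.053763)
K(q) = sqrt(2)*sqrt(q) (K(q) = sqrt(2*q) = sqrt(2)*sqrt(q))
R = -5/93 - I*sqrt(22) (R = -5/93 - sqrt(2)*sqrt(-11) = -5/93 - sqrt(2)*I*sqrt(11) = -5/93 - I*sqrt(22) ≈ -0.053763 - 4.6904*I)
R**2 = (-5/93 - I*sqrt(22))**2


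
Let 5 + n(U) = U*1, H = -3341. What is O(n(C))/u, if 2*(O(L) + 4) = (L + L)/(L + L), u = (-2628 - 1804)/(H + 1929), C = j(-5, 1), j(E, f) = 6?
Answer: -2471/2216 ≈ -1.1151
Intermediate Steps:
C = 6
n(U) = -5 + U (n(U) = -5 + U*1 = -5 + U)
u = 1108/353 (u = (-2628 - 1804)/(-3341 + 1929) = -4432/(-1412) = -4432*(-1/1412) = 1108/353 ≈ 3.1388)
O(L) = -7/2 (O(L) = -4 + ((L + L)/(L + L))/2 = -4 + ((2*L)/((2*L)))/2 = -4 + ((2*L)*(1/(2*L)))/2 = -4 + (½)*1 = -4 + ½ = -7/2)
O(n(C))/u = -7/(2*1108/353) = -7/2*353/1108 = -2471/2216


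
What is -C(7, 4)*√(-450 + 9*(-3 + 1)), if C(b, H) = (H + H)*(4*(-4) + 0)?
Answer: 768*I*√13 ≈ 2769.1*I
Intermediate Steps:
C(b, H) = -32*H (C(b, H) = (2*H)*(-16 + 0) = (2*H)*(-16) = -32*H)
-C(7, 4)*√(-450 + 9*(-3 + 1)) = -(-32*4)*√(-450 + 9*(-3 + 1)) = -(-128)*√(-450 + 9*(-2)) = -(-128)*√(-450 - 18) = -(-128)*√(-468) = -(-128)*6*I*√13 = -(-768)*I*√13 = 768*I*√13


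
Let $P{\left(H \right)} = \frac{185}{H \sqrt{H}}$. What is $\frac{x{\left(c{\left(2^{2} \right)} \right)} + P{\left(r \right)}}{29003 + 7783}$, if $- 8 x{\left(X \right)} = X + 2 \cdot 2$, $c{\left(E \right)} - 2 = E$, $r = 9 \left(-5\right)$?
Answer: $- \frac{5}{147144} + \frac{37 i \sqrt{5}}{4966110} \approx -3.398 \cdot 10^{-5} + 1.666 \cdot 10^{-5} i$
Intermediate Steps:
$r = -45$
$c{\left(E \right)} = 2 + E$
$P{\left(H \right)} = \frac{185}{H^{\frac{3}{2}}}$
$x{\left(X \right)} = - \frac{1}{2} - \frac{X}{8}$ ($x{\left(X \right)} = - \frac{X + 2 \cdot 2}{8} = - \frac{X + 4}{8} = - \frac{4 + X}{8} = - \frac{1}{2} - \frac{X}{8}$)
$\frac{x{\left(c{\left(2^{2} \right)} \right)} + P{\left(r \right)}}{29003 + 7783} = \frac{\left(- \frac{1}{2} - \frac{2 + 2^{2}}{8}\right) + \frac{185}{\left(-135\right) i \sqrt{5}}}{29003 + 7783} = \frac{\left(- \frac{1}{2} - \frac{2 + 4}{8}\right) + 185 \frac{i \sqrt{5}}{675}}{36786} = \left(\left(- \frac{1}{2} - \frac{3}{4}\right) + \frac{37 i \sqrt{5}}{135}\right) \frac{1}{36786} = \left(- \frac{5}{4} + \frac{37 i \sqrt{5}}{135}\right) \frac{1}{36786} = - \frac{5}{147144} + \frac{37 i \sqrt{5}}{4966110}$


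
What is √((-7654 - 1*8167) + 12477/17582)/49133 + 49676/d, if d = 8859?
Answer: 49676/8859 + I*√4890474529790/863856406 ≈ 5.6074 + 0.00256*I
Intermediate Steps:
√((-7654 - 1*8167) + 12477/17582)/49133 + 49676/d = √((-7654 - 1*8167) + 12477/17582)/49133 + 49676/8859 = √((-7654 - 8167) + 12477*(1/17582))*(1/49133) + 49676*(1/8859) = √(-15821 + 12477/17582)*(1/49133) + 49676/8859 = √(-278152345/17582)*(1/49133) + 49676/8859 = (I*√4890474529790/17582)*(1/49133) + 49676/8859 = I*√4890474529790/863856406 + 49676/8859 = 49676/8859 + I*√4890474529790/863856406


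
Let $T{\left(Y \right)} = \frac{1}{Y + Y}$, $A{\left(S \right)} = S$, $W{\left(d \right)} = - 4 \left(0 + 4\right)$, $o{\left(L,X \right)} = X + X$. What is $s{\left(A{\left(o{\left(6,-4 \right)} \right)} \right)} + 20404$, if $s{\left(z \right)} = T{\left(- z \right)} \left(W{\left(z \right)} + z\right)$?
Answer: $\frac{40805}{2} \approx 20403.0$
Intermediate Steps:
$o{\left(L,X \right)} = 2 X$
$W{\left(d \right)} = -16$ ($W{\left(d \right)} = \left(-4\right) 4 = -16$)
$T{\left(Y \right)} = \frac{1}{2 Y}$
$s{\left(z \right)} = - \frac{-16 + z}{2 z}$ ($s{\left(z \right)} = \frac{1}{2 \left(- z\right)} \left(-16 + z\right) = \frac{\left(-1\right) \frac{1}{z}}{2} \left(-16 + z\right) = - \frac{1}{2 z} \left(-16 + z\right) = - \frac{-16 + z}{2 z}$)
$s{\left(A{\left(o{\left(6,-4 \right)} \right)} \right)} + 20404 = \frac{16 - 2 \left(-4\right)}{2 \cdot 2 \left(-4\right)} + 20404 = \frac{16 - -8}{2 \left(-8\right)} + 20404 = \frac{1}{2} \left(- \frac{1}{8}\right) \left(16 + 8\right) + 20404 = \frac{1}{2} \left(- \frac{1}{8}\right) 24 + 20404 = - \frac{3}{2} + 20404 = \frac{40805}{2}$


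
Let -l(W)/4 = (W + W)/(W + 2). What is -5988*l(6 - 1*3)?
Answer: 143712/5 ≈ 28742.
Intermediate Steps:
l(W) = -8*W/(2 + W) (l(W) = -4*(W + W)/(W + 2) = -4*2*W/(2 + W) = -8*W/(2 + W))
-5988*l(6 - 1*3) = -(-47904)*(6 - 1*3)/(2 + (6 - 1*3)) = -(-47904)*(6 - 3)/(2 + (6 - 3)) = -(-47904)*3/(2 + 3) = -(-47904)*3/5 = -5988*(-24/5) = 143712/5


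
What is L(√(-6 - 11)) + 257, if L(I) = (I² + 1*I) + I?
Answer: 240 + 2*I*√17 ≈ 240.0 + 8.2462*I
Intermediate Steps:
L(I) = I² + 2*I (L(I) = (I² + I) + I = (I + I²) + I = I² + 2*I)
L(√(-6 - 11)) + 257 = √(-6 - 11)*(2 + √(-6 - 11)) + 257 = √(-17)*(2 + √(-17)) + 257 = (I*√17)*(2 + I*√17) + 257 = I*√17*(2 + I*√17) + 257 = 257 + I*√17*(2 + I*√17)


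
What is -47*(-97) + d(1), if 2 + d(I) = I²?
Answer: 4558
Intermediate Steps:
d(I) = -2 + I²
-47*(-97) + d(1) = -47*(-97) + (-2 + 1²) = 4559 + (-2 + 1) = 4559 - 1 = 4558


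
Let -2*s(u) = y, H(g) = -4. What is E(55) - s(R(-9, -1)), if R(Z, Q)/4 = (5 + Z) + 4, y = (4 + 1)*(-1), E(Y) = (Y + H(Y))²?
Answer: 5197/2 ≈ 2598.5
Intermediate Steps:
E(Y) = (-4 + Y)² (E(Y) = (Y - 4)² = (-4 + Y)²)
y = -5 (y = 5*(-1) = -5)
R(Z, Q) = 36 + 4*Z (R(Z, Q) = 4*((5 + Z) + 4) = 4*(9 + Z) = 36 + 4*Z)
s(u) = 5/2 (s(u) = -½*(-5) = 5/2)
E(55) - s(R(-9, -1)) = (-4 + 55)² - 1*5/2 = 51² - 5/2 = 2601 - 5/2 = 5197/2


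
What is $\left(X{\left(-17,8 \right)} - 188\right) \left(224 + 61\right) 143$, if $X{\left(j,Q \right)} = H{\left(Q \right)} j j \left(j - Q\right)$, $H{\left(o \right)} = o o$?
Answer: $-18852773940$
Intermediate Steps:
$H{\left(o \right)} = o^{2}$
$X{\left(j,Q \right)} = Q^{2} j^{2} \left(j - Q\right)$ ($X{\left(j,Q \right)} = Q^{2} j j \left(j - Q\right) = Q^{2} j^{2} \left(j - Q\right)$)
$\left(X{\left(-17,8 \right)} - 188\right) \left(224 + 61\right) 143 = \left(8^{2} \left(-17\right)^{2} \left(-17 - 8\right) - 188\right) \left(224 + 61\right) 143 = \left(64 \cdot 289 \left(-17 - 8\right) - 188\right) 285 \cdot 143 = \left(64 \cdot 289 \left(-25\right) - 188\right) 285 \cdot 143 = \left(-462400 - 188\right) 285 \cdot 143 = \left(-462588\right) 285 \cdot 143 = \left(-131837580\right) 143 = -18852773940$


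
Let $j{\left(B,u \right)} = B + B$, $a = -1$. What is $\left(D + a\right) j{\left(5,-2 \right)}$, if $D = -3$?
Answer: $-40$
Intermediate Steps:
$j{\left(B,u \right)} = 2 B$
$\left(D + a\right) j{\left(5,-2 \right)} = \left(-3 - 1\right) 2 \cdot 5 = \left(-4\right) 10 = -40$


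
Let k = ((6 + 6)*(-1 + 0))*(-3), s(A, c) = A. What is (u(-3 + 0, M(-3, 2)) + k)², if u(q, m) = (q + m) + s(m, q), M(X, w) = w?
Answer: 1369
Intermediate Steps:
k = 36 (k = (12*(-1))*(-3) = -12*(-3) = 36)
u(q, m) = q + 2*m (u(q, m) = (q + m) + m = (m + q) + m = q + 2*m)
(u(-3 + 0, M(-3, 2)) + k)² = (((-3 + 0) + 2*2) + 36)² = ((-3 + 4) + 36)² = (1 + 36)² = 37² = 1369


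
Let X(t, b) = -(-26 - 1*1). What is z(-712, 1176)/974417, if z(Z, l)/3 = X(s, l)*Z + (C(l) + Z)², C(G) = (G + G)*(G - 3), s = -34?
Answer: 22822736875896/974417 ≈ 2.3422e+7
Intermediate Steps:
C(G) = 2*G*(-3 + G) (C(G) = (2*G)*(-3 + G) = 2*G*(-3 + G))
X(t, b) = 27 (X(t, b) = -(-26 - 1) = -1*(-27) = 27)
z(Z, l) = 3*(Z + 2*l*(-3 + l))² + 81*Z (z(Z, l) = 3*(27*Z + (2*l*(-3 + l) + Z)²) = 3*(27*Z + (Z + 2*l*(-3 + l))²) = 3*((Z + 2*l*(-3 + l))² + 27*Z) = 3*(Z + 2*l*(-3 + l))² + 81*Z)
z(-712, 1176)/974417 = (3*(-712 + 2*1176*(-3 + 1176))² + 81*(-712))/974417 = (3*(-712 + 2*1176*1173)² - 57672)*(1/974417) = (3*(-712 + 2758896)² - 57672)*(1/974417) = (3*2758184² - 57672)*(1/974417) = (3*7607578977856 - 57672)*(1/974417) = (22822736933568 - 57672)*(1/974417) = 22822736875896*(1/974417) = 22822736875896/974417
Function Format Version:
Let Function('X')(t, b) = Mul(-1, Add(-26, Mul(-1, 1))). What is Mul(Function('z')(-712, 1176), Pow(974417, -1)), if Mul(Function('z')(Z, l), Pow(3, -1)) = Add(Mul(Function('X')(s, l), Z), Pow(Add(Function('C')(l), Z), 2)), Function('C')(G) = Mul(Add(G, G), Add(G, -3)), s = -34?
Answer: Rational(22822736875896, 974417) ≈ 2.3422e+7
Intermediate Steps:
Function('C')(G) = Mul(2, G, Add(-3, G)) (Function('C')(G) = Mul(Mul(2, G), Add(-3, G)) = Mul(2, G, Add(-3, G)))
Function('X')(t, b) = 27 (Function('X')(t, b) = Mul(-1, Add(-26, -1)) = Mul(-1, -27) = 27)
Function('z')(Z, l) = Add(Mul(3, Pow(Add(Z, Mul(2, l, Add(-3, l))), 2)), Mul(81, Z)) (Function('z')(Z, l) = Mul(3, Add(Mul(27, Z), Pow(Add(Mul(2, l, Add(-3, l)), Z), 2))) = Mul(3, Add(Mul(27, Z), Pow(Add(Z, Mul(2, l, Add(-3, l))), 2))) = Mul(3, Add(Pow(Add(Z, Mul(2, l, Add(-3, l))), 2), Mul(27, Z))) = Add(Mul(3, Pow(Add(Z, Mul(2, l, Add(-3, l))), 2)), Mul(81, Z)))
Mul(Function('z')(-712, 1176), Pow(974417, -1)) = Mul(Add(Mul(3, Pow(Add(-712, Mul(2, 1176, Add(-3, 1176))), 2)), Mul(81, -712)), Pow(974417, -1)) = Mul(Add(Mul(3, Pow(Add(-712, Mul(2, 1176, 1173)), 2)), -57672), Rational(1, 974417)) = Mul(Add(Mul(3, Pow(Add(-712, 2758896), 2)), -57672), Rational(1, 974417)) = Mul(Add(Mul(3, Pow(2758184, 2)), -57672), Rational(1, 974417)) = Mul(Add(Mul(3, 7607578977856), -57672), Rational(1, 974417)) = Mul(Add(22822736933568, -57672), Rational(1, 974417)) = Mul(22822736875896, Rational(1, 974417)) = Rational(22822736875896, 974417)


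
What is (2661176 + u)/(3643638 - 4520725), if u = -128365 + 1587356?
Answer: -4120167/877087 ≈ -4.6976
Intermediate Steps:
u = 1458991
(2661176 + u)/(3643638 - 4520725) = (2661176 + 1458991)/(3643638 - 4520725) = 4120167/(-877087) = 4120167*(-1/877087) = -4120167/877087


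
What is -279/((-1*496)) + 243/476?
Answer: 2043/1904 ≈ 1.0730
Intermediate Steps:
-279/((-1*496)) + 243/476 = -279/(-496) + 243*(1/476) = -279*(-1/496) + 243/476 = 9/16 + 243/476 = 2043/1904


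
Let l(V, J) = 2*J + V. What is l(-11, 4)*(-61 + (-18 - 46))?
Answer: 375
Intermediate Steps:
l(V, J) = V + 2*J
l(-11, 4)*(-61 + (-18 - 46)) = (-11 + 2*4)*(-61 + (-18 - 46)) = (-11 + 8)*(-61 - 64) = -3*(-125) = 375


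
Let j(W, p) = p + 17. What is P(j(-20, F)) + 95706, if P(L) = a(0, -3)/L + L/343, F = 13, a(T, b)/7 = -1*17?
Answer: 984774823/10290 ≈ 95702.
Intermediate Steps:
a(T, b) = -119 (a(T, b) = 7*(-1*17) = 7*(-17) = -119)
j(W, p) = 17 + p
P(L) = -119/L + L/343
P(j(-20, F)) + 95706 = (-119/(17 + 13) + (17 + 13)/343) + 95706 = (-119/30 + (1/343)*30) + 95706 = (-119*1/30 + 30/343) + 95706 = (-119/30 + 30/343) + 95706 = -39917/10290 + 95706 = 984774823/10290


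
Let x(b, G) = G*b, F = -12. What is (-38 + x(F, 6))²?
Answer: 12100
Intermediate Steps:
(-38 + x(F, 6))² = (-38 + 6*(-12))² = (-38 - 72)² = (-110)² = 12100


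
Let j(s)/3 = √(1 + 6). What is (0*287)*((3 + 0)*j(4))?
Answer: 0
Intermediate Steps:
j(s) = 3*√7 (j(s) = 3*√(1 + 6) = 3*√7)
(0*287)*((3 + 0)*j(4)) = (0*287)*((3 + 0)*(3*√7)) = 0*(3*(3*√7)) = 0*(9*√7) = 0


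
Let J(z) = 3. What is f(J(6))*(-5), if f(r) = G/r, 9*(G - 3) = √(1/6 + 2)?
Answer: -5 - 5*√78/162 ≈ -5.2726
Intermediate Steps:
G = 3 + √78/54 (G = 3 + √(1/6 + 2)/9 = 3 + √(⅙ + 2)/9 = 3 + √(13/6)/9 = 3 + (√78/6)/9 = 3 + √78/54 ≈ 3.1636)
f(r) = (3 + √78/54)/r
f(J(6))*(-5) = ((1/54)*(162 + √78)/3)*(-5) = ((1/54)*(⅓)*(162 + √78))*(-5) = (1 + √78/162)*(-5) = -5 - 5*√78/162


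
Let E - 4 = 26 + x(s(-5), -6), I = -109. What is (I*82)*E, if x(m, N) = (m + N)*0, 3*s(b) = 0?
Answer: -268140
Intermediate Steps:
s(b) = 0 (s(b) = (⅓)*0 = 0)
x(m, N) = 0 (x(m, N) = (N + m)*0 = 0)
E = 30 (E = 4 + (26 + 0) = 4 + 26 = 30)
(I*82)*E = -109*82*30 = -8938*30 = -268140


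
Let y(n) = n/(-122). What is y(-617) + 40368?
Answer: 4925513/122 ≈ 40373.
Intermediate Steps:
y(n) = -n/122 (y(n) = n*(-1/122) = -n/122)
y(-617) + 40368 = -1/122*(-617) + 40368 = 617/122 + 40368 = 4925513/122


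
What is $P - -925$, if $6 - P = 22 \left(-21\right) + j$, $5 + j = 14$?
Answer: $1384$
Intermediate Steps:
$j = 9$ ($j = -5 + 14 = 9$)
$P = 459$ ($P = 6 - \left(22 \left(-21\right) + 9\right) = 6 - \left(-462 + 9\right) = 6 - -453 = 6 + 453 = 459$)
$P - -925 = 459 - -925 = 459 + 925 = 1384$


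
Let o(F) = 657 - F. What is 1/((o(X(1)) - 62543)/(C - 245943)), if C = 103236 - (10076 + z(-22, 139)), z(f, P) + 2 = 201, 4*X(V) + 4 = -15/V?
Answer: 611928/247525 ≈ 2.4722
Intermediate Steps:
X(V) = -1 - 15/(4*V) (X(V) = -1 + (-15/V)/4 = -1 - 15/(4*V))
z(f, P) = 199 (z(f, P) = -2 + 201 = 199)
C = 92961 (C = 103236 - (10076 + 199) = 103236 - 1*10275 = 103236 - 10275 = 92961)
1/((o(X(1)) - 62543)/(C - 245943)) = 1/(((657 - (-15/4 - 1*1)/1) - 62543)/(92961 - 245943)) = 1/(((657 - (-15/4 - 1)) - 62543)/(-152982)) = 1/(((657 - (-19)/4) - 62543)*(-1/152982)) = 1/(((657 - 1*(-19/4)) - 62543)*(-1/152982)) = 1/(((657 + 19/4) - 62543)*(-1/152982)) = 1/((2647/4 - 62543)*(-1/152982)) = 1/(-247525/4*(-1/152982)) = 1/(247525/611928) = 611928/247525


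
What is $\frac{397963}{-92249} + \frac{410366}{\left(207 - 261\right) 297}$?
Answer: $- \frac{2010835624}{67249521} \approx -29.901$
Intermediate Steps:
$\frac{397963}{-92249} + \frac{410366}{\left(207 - 261\right) 297} = 397963 \left(- \frac{1}{92249}\right) + \frac{410366}{\left(-54\right) 297} = - \frac{397963}{92249} + \frac{410366}{-16038} = - \frac{397963}{92249} + 410366 \left(- \frac{1}{16038}\right) = - \frac{397963}{92249} - \frac{18653}{729} = - \frac{2010835624}{67249521}$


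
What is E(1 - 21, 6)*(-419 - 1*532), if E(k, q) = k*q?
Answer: 114120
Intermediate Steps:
E(1 - 21, 6)*(-419 - 1*532) = ((1 - 21)*6)*(-419 - 1*532) = (-20*6)*(-419 - 532) = -120*(-951) = 114120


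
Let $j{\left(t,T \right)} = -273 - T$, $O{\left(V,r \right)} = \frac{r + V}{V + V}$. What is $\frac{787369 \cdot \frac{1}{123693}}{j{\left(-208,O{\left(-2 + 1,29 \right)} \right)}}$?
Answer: $- \frac{787369}{32036487} \approx -0.024577$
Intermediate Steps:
$O{\left(V,r \right)} = \frac{V + r}{2 V}$
$\frac{787369 \cdot \frac{1}{123693}}{j{\left(-208,O{\left(-2 + 1,29 \right)} \right)}} = \frac{787369 \cdot \frac{1}{123693}}{-273 - \frac{\left(-2 + 1\right) + 29}{2 \left(-2 + 1\right)}} = \frac{787369 \cdot \frac{1}{123693}}{-273 - \frac{-1 + 29}{2 \left(-1\right)}} = \frac{787369}{123693 \left(-273 - \frac{1}{2} \left(-1\right) 28\right)} = \frac{787369}{123693 \left(-273 - -14\right)} = \frac{787369}{123693 \left(-273 + 14\right)} = \frac{787369}{123693 \left(-259\right)} = \frac{787369}{123693} \left(- \frac{1}{259}\right) = - \frac{787369}{32036487}$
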